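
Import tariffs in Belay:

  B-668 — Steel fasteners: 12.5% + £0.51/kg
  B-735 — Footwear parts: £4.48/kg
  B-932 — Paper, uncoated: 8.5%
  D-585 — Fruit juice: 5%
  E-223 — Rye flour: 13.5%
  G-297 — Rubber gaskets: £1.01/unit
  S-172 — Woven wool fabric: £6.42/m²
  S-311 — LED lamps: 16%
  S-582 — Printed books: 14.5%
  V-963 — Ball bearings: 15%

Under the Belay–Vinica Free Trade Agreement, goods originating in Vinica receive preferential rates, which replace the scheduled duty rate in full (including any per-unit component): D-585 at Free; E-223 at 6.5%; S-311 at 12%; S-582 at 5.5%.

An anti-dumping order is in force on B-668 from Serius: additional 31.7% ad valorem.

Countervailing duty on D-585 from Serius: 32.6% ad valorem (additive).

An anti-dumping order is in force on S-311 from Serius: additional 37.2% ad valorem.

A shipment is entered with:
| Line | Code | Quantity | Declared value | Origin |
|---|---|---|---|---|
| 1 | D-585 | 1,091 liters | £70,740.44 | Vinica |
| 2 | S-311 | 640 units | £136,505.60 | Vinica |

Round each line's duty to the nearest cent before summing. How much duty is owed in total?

Line 1 (D-585, Vinica, 1,091 liters, £70,740.44):
Base rate for D-585 is 5%.
Origin Vinica qualifies under the Belay–Vinica agreement and D-585 is covered: preferential rate Free applies instead.
The additional-duty order on D-585 targets Serius, not Vinica; it does not apply.
Duty = £70,740.44 × 0% = £0.00.
Line 2 (S-311, Vinica, 640 units, £136,505.60):
Base rate for S-311 is 16%.
Origin Vinica qualifies under the Belay–Vinica agreement and S-311 is covered: preferential rate 12% applies instead.
The additional-duty order on S-311 targets Serius, not Vinica; it does not apply.
Duty = £136,505.60 × 12% = £16,380.67.
Total = £0.00 + £16,380.67 = £16,380.67.

£16,380.67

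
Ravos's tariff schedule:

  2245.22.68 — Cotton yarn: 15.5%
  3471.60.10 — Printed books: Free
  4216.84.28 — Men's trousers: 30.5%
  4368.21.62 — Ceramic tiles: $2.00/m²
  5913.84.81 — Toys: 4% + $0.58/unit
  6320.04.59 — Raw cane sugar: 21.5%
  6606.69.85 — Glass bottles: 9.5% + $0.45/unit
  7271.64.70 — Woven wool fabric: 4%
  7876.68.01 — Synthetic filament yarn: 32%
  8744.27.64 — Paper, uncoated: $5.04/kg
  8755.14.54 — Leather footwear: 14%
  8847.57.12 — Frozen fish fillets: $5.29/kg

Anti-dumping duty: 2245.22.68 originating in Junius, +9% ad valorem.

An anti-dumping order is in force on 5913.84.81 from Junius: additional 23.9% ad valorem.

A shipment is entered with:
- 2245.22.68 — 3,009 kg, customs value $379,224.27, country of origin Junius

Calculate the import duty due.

$92,909.95

Line 1 (2245.22.68, Junius, 3,009 kg, $379,224.27):
Base rate for 2245.22.68 is 15.5%.
Additional duty on 2245.22.68 from Junius: +9%. Applied ad valorem rate: 15.5% + 9% = 24.5%.
Duty = $379,224.27 × 24.5% = $92,909.95.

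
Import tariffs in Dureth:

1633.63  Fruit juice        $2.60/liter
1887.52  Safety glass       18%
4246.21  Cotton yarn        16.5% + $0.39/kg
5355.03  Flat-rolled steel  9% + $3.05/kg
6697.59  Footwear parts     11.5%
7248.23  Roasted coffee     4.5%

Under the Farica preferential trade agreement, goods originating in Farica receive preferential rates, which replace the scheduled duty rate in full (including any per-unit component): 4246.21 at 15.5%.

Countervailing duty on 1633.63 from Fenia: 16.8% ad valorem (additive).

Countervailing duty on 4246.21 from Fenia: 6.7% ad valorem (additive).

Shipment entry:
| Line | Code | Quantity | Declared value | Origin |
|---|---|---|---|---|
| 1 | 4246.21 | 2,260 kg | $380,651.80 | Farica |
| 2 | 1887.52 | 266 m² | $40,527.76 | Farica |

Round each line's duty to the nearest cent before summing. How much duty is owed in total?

$66,296.03

Line 1 (4246.21, Farica, 2,260 kg, $380,651.80):
Base rate for 4246.21 is 16.5% + $0.39/kg.
Origin Farica qualifies under the Dureth–Farica agreement and 4246.21 is covered: preferential rate 15.5% applies instead.
The additional-duty order on 4246.21 targets Fenia, not Farica; it does not apply.
Duty = $380,651.80 × 15.5% = $59,001.03.
Line 2 (1887.52, Farica, 266 m², $40,527.76):
Base rate for 1887.52 is 18%.
Origin Farica is the FTA partner but 1887.52 is not on the preference list; base rate stands.
Duty = $40,527.76 × 18% = $7,295.00.
Total = $59,001.03 + $7,295.00 = $66,296.03.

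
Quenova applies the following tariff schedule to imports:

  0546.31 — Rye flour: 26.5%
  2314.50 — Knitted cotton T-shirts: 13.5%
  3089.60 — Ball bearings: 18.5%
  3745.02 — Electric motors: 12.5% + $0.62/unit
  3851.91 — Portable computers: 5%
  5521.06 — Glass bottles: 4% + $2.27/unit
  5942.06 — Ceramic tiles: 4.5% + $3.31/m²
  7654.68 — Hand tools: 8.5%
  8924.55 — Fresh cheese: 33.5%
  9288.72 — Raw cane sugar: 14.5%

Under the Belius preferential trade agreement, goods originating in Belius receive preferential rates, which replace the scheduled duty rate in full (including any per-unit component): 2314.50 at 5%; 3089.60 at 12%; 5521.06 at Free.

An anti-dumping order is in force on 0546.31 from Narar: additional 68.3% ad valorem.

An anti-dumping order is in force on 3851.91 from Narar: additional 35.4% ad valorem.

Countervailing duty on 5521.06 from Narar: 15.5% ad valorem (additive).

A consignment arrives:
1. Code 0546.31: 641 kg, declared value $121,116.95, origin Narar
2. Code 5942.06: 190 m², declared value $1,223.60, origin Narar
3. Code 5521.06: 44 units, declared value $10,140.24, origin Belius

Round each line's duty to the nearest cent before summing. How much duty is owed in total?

$115,502.83

Line 1 (0546.31, Narar, 641 kg, $121,116.95):
Base rate for 0546.31 is 26.5%.
Additional duty on 0546.31 from Narar: +68.3%. Applied ad valorem rate: 26.5% + 68.3% = 94.8%.
Duty = $121,116.95 × 94.8% = $114,818.87.
Line 2 (5942.06, Narar, 190 m², $1,223.60):
Base rate for 5942.06 is 4.5% + $3.31/m².
Duty = $1,223.60 × 4.5% + 190 × $3.31 = $683.96.
Line 3 (5521.06, Belius, 44 units, $10,140.24):
Base rate for 5521.06 is 4% + $2.27/unit.
Origin Belius qualifies under the Quenova–Belius agreement and 5521.06 is covered: preferential rate Free applies instead.
The additional-duty order on 5521.06 targets Narar, not Belius; it does not apply.
Duty = $10,140.24 × 0% = $0.00.
Total = $114,818.87 + $683.96 + $0.00 = $115,502.83.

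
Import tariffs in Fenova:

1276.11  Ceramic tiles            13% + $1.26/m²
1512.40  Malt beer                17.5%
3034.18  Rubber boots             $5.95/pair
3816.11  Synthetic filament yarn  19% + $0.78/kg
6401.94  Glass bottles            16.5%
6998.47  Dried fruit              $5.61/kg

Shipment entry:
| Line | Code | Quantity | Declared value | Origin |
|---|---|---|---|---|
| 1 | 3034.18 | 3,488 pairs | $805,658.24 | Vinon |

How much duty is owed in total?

$20,753.60

Line 1 (3034.18, Vinon, 3,488 pairs, $805,658.24):
Base rate for 3034.18 is $5.95/pair.
Duty = 3,488 × $5.95 = $20,753.60.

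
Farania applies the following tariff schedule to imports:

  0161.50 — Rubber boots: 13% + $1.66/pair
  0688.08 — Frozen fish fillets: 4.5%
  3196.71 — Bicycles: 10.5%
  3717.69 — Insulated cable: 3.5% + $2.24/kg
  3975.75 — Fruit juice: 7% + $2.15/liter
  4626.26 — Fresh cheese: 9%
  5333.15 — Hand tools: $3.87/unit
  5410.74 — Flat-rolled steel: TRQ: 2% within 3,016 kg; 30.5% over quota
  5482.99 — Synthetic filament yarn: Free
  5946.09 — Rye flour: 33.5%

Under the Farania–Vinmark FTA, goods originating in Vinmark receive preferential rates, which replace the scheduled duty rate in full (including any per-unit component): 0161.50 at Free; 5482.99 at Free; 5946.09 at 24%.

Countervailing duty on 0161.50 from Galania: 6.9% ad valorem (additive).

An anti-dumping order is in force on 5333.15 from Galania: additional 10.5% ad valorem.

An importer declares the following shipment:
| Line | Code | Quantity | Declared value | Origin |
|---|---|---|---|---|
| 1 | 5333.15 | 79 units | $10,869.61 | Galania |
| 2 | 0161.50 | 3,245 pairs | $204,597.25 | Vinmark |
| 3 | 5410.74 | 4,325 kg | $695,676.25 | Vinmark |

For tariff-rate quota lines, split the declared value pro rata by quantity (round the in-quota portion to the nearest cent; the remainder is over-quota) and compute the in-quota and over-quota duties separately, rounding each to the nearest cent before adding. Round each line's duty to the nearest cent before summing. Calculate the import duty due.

Line 1 (5333.15, Galania, 79 units, $10,869.61):
Base rate for 5333.15 is $3.87/unit.
Additional duty on 5333.15 from Galania: +10.5% ad valorem. Applied ad valorem rate = 10.5%.
Duty = $10,869.61 × 10.5% + 79 × $3.87 = $1,447.04.
Line 2 (0161.50, Vinmark, 3,245 pairs, $204,597.25):
Base rate for 0161.50 is 13% + $1.66/pair.
Origin Vinmark qualifies under the Farania–Vinmark agreement and 0161.50 is covered: preferential rate Free applies instead.
The additional-duty order on 0161.50 targets Galania, not Vinmark; it does not apply.
Duty = $204,597.25 × 0% = $0.00.
Line 3 (5410.74, Vinmark, 4,325 kg, $695,676.25):
Code 5410.74 is under a tariff-rate quota (threshold 3,016 kg). In-quota: 3,016 kg at 2%; over-quota: 1,309 kg at 30.5%.
Pro-rata value split: in-quota = $695,676.25 × 3,016/4,325 = $485,123.60; over-quota = $695,676.25 − $485,123.60 = $210,552.65.
In-quota duty = $485,123.60 × 2% = $9,702.47. Over-quota duty = $210,552.65 × 30.5% = $64,218.56.
Line duty = $9,702.47 + $64,218.56 = $73,921.03.
Total = $1,447.04 + $0.00 + $73,921.03 = $75,368.07.

$75,368.07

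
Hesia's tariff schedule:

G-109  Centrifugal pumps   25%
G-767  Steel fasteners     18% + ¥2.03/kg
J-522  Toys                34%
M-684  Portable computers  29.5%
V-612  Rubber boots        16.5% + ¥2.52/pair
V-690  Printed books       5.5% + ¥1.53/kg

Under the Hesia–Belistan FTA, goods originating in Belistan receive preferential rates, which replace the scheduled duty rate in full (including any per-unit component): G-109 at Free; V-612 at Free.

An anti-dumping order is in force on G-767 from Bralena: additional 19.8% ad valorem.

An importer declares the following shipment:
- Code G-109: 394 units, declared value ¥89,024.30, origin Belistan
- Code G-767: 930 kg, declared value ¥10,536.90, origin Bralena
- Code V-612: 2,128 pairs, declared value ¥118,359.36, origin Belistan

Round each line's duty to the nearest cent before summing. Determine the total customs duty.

Line 1 (G-109, Belistan, 394 units, ¥89,024.30):
Base rate for G-109 is 25%.
Origin Belistan qualifies under the Hesia–Belistan agreement and G-109 is covered: preferential rate Free applies instead.
Duty = ¥89,024.30 × 0% = ¥0.00.
Line 2 (G-767, Bralena, 930 kg, ¥10,536.90):
Base rate for G-767 is 18% + ¥2.03/kg.
Additional duty on G-767 from Bralena: +19.8%. Applied ad valorem rate: 18% + 19.8% = 37.8%.
Duty = ¥10,536.90 × 37.8% + 930 × ¥2.03 = ¥5,870.85.
Line 3 (V-612, Belistan, 2,128 pairs, ¥118,359.36):
Base rate for V-612 is 16.5% + ¥2.52/pair.
Origin Belistan qualifies under the Hesia–Belistan agreement and V-612 is covered: preferential rate Free applies instead.
Duty = ¥118,359.36 × 0% = ¥0.00.
Total = ¥0.00 + ¥5,870.85 + ¥0.00 = ¥5,870.85.

¥5,870.85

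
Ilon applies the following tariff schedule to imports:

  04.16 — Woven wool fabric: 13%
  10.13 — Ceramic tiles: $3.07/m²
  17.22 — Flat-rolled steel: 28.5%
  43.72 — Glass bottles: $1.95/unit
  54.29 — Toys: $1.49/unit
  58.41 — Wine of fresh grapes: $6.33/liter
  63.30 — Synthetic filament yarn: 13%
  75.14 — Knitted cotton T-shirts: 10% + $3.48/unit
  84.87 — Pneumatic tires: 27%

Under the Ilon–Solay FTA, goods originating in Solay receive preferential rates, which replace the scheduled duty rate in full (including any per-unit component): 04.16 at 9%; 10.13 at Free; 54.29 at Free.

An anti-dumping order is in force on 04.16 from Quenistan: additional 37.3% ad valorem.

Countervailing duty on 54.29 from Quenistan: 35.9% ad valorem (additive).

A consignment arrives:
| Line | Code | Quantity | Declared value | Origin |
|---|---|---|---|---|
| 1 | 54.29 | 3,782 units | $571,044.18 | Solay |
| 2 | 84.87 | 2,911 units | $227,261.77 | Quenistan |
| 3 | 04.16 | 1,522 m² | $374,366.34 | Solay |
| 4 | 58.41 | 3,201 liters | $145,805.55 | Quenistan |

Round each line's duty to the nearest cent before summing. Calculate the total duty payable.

$115,315.98

Line 1 (54.29, Solay, 3,782 units, $571,044.18):
Base rate for 54.29 is $1.49/unit.
Origin Solay qualifies under the Ilon–Solay agreement and 54.29 is covered: preferential rate Free applies instead.
The additional-duty order on 54.29 targets Quenistan, not Solay; it does not apply.
Duty = $571,044.18 × 0% = $0.00.
Line 2 (84.87, Quenistan, 2,911 units, $227,261.77):
Base rate for 84.87 is 27%.
Duty = $227,261.77 × 27% = $61,360.68.
Line 3 (04.16, Solay, 1,522 m², $374,366.34):
Base rate for 04.16 is 13%.
Origin Solay qualifies under the Ilon–Solay agreement and 04.16 is covered: preferential rate 9% applies instead.
The additional-duty order on 04.16 targets Quenistan, not Solay; it does not apply.
Duty = $374,366.34 × 9% = $33,692.97.
Line 4 (58.41, Quenistan, 3,201 liters, $145,805.55):
Base rate for 58.41 is $6.33/liter.
Duty = 3,201 × $6.33 = $20,262.33.
Total = $0.00 + $61,360.68 + $33,692.97 + $20,262.33 = $115,315.98.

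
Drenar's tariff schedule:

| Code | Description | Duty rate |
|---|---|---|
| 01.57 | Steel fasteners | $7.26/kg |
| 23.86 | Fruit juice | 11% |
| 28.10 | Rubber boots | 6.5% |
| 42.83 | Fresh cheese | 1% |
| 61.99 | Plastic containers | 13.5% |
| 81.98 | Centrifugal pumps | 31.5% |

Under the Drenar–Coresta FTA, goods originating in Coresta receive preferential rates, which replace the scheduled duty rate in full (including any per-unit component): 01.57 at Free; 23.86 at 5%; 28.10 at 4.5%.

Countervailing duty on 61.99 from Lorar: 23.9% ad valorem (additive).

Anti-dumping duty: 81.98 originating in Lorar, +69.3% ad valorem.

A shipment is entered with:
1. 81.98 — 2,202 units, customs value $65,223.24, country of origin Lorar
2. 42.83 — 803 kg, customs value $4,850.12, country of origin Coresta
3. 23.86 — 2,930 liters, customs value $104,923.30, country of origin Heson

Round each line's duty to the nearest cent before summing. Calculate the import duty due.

$77,335.09

Line 1 (81.98, Lorar, 2,202 units, $65,223.24):
Base rate for 81.98 is 31.5%.
Additional duty on 81.98 from Lorar: +69.3%. Applied ad valorem rate: 31.5% + 69.3% = 100.8%.
Duty = $65,223.24 × 100.8% = $65,745.03.
Line 2 (42.83, Coresta, 803 kg, $4,850.12):
Base rate for 42.83 is 1%.
Origin Coresta is the FTA partner but 42.83 is not on the preference list; base rate stands.
Duty = $4,850.12 × 1% = $48.50.
Line 3 (23.86, Heson, 2,930 liters, $104,923.30):
Base rate for 23.86 is 11%.
23.86 has an FTA preferential rate, but origin Heson is not Coresta; base rate stands.
Duty = $104,923.30 × 11% = $11,541.56.
Total = $65,745.03 + $48.50 + $11,541.56 = $77,335.09.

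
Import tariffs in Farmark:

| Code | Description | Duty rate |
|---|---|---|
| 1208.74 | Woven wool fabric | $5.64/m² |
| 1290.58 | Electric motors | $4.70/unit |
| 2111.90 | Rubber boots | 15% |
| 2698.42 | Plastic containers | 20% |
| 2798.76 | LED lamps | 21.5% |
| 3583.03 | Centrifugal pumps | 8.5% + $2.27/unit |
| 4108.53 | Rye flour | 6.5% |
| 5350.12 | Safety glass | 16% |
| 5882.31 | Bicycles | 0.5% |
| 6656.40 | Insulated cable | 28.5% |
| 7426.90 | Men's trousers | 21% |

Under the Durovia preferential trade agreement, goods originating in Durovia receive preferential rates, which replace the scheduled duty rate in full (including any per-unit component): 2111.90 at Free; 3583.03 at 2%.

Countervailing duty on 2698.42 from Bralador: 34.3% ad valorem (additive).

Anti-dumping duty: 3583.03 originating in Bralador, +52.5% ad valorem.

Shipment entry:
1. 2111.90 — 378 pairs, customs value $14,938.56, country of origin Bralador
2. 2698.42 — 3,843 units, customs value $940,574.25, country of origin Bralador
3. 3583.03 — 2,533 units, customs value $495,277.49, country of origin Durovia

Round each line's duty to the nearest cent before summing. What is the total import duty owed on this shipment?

$522,878.15

Line 1 (2111.90, Bralador, 378 pairs, $14,938.56):
Base rate for 2111.90 is 15%.
2111.90 has an FTA preferential rate, but origin Bralador is not Durovia; base rate stands.
Duty = $14,938.56 × 15% = $2,240.78.
Line 2 (2698.42, Bralador, 3,843 units, $940,574.25):
Base rate for 2698.42 is 20%.
Additional duty on 2698.42 from Bralador: +34.3%. Applied ad valorem rate: 20% + 34.3% = 54.3%.
Duty = $940,574.25 × 54.3% = $510,731.82.
Line 3 (3583.03, Durovia, 2,533 units, $495,277.49):
Base rate for 3583.03 is 8.5% + $2.27/unit.
Origin Durovia qualifies under the Farmark–Durovia agreement and 3583.03 is covered: preferential rate 2% applies instead.
The additional-duty order on 3583.03 targets Bralador, not Durovia; it does not apply.
Duty = $495,277.49 × 2% = $9,905.55.
Total = $2,240.78 + $510,731.82 + $9,905.55 = $522,878.15.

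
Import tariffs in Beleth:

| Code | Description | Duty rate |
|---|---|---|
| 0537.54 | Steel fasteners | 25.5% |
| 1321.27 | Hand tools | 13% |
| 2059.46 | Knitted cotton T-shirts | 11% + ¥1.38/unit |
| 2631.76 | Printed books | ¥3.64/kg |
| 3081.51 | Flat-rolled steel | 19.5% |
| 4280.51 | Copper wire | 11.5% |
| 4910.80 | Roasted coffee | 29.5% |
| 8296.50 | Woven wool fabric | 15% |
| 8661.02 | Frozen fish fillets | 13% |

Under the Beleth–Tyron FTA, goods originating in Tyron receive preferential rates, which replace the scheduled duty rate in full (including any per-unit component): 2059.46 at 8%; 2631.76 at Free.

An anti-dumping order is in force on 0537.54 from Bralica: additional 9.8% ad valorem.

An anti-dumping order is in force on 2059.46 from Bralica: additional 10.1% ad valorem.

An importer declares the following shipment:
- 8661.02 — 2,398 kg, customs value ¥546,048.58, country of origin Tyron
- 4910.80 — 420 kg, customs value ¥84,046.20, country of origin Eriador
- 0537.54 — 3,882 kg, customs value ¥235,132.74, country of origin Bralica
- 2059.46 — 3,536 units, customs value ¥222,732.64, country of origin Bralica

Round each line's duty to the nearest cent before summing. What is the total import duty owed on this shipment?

Line 1 (8661.02, Tyron, 2,398 kg, ¥546,048.58):
Base rate for 8661.02 is 13%.
Origin Tyron is the FTA partner but 8661.02 is not on the preference list; base rate stands.
Duty = ¥546,048.58 × 13% = ¥70,986.32.
Line 2 (4910.80, Eriador, 420 kg, ¥84,046.20):
Base rate for 4910.80 is 29.5%.
Duty = ¥84,046.20 × 29.5% = ¥24,793.63.
Line 3 (0537.54, Bralica, 3,882 kg, ¥235,132.74):
Base rate for 0537.54 is 25.5%.
Additional duty on 0537.54 from Bralica: +9.8%. Applied ad valorem rate: 25.5% + 9.8% = 35.3%.
Duty = ¥235,132.74 × 35.3% = ¥83,001.86.
Line 4 (2059.46, Bralica, 3,536 units, ¥222,732.64):
Base rate for 2059.46 is 11% + ¥1.38/unit.
2059.46 has an FTA preferential rate, but origin Bralica is not Tyron; base rate stands.
Additional duty on 2059.46 from Bralica: +10.1%. Applied ad valorem rate: 11% + 10.1% = 21.1%.
Duty = ¥222,732.64 × 21.1% + 3,536 × ¥1.38 = ¥51,876.27.
Total = ¥70,986.32 + ¥24,793.63 + ¥83,001.86 + ¥51,876.27 = ¥230,658.08.

¥230,658.08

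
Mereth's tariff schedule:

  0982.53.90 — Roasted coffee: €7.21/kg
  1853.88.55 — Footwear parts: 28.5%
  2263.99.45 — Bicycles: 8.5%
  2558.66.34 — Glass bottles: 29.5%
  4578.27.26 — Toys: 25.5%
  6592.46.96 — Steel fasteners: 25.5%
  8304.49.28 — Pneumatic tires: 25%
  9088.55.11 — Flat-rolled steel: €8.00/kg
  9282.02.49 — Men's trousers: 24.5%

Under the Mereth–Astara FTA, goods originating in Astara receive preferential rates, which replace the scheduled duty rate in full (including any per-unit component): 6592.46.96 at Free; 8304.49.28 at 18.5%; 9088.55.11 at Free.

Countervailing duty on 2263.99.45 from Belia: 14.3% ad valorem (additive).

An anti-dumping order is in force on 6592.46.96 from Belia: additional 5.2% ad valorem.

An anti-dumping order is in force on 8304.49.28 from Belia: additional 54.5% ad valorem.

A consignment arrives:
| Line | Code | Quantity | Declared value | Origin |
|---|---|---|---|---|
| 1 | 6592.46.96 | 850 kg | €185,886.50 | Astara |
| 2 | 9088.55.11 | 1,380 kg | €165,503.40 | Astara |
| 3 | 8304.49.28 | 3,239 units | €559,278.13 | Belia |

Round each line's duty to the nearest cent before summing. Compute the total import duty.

Line 1 (6592.46.96, Astara, 850 kg, €185,886.50):
Base rate for 6592.46.96 is 25.5%.
Origin Astara qualifies under the Mereth–Astara agreement and 6592.46.96 is covered: preferential rate Free applies instead.
The additional-duty order on 6592.46.96 targets Belia, not Astara; it does not apply.
Duty = €185,886.50 × 0% = €0.00.
Line 2 (9088.55.11, Astara, 1,380 kg, €165,503.40):
Base rate for 9088.55.11 is €8.00/kg.
Origin Astara qualifies under the Mereth–Astara agreement and 9088.55.11 is covered: preferential rate Free applies instead.
Duty = €165,503.40 × 0% = €0.00.
Line 3 (8304.49.28, Belia, 3,239 units, €559,278.13):
Base rate for 8304.49.28 is 25%.
8304.49.28 has an FTA preferential rate, but origin Belia is not Astara; base rate stands.
Additional duty on 8304.49.28 from Belia: +54.5%. Applied ad valorem rate: 25% + 54.5% = 79.5%.
Duty = €559,278.13 × 79.5% = €444,626.11.
Total = €0.00 + €0.00 + €444,626.11 = €444,626.11.

€444,626.11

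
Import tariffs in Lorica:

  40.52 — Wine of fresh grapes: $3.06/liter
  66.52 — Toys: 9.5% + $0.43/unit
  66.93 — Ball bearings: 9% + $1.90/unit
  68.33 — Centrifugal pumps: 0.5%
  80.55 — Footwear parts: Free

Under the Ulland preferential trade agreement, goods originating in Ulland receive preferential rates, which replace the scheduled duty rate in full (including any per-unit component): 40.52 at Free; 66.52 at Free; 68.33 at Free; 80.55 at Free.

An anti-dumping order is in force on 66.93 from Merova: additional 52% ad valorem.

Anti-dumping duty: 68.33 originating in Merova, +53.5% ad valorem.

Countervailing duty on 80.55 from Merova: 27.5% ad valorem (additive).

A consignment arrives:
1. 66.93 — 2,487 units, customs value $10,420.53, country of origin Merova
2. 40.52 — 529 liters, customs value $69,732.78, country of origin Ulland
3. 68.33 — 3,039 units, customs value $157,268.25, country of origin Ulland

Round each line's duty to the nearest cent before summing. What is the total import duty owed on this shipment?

Line 1 (66.93, Merova, 2,487 units, $10,420.53):
Base rate for 66.93 is 9% + $1.90/unit.
Additional duty on 66.93 from Merova: +52%. Applied ad valorem rate: 9% + 52% = 61%.
Duty = $10,420.53 × 61% + 2,487 × $1.90 = $11,081.82.
Line 2 (40.52, Ulland, 529 liters, $69,732.78):
Base rate for 40.52 is $3.06/liter.
Origin Ulland qualifies under the Lorica–Ulland agreement and 40.52 is covered: preferential rate Free applies instead.
Duty = $69,732.78 × 0% = $0.00.
Line 3 (68.33, Ulland, 3,039 units, $157,268.25):
Base rate for 68.33 is 0.5%.
Origin Ulland qualifies under the Lorica–Ulland agreement and 68.33 is covered: preferential rate Free applies instead.
The additional-duty order on 68.33 targets Merova, not Ulland; it does not apply.
Duty = $157,268.25 × 0% = $0.00.
Total = $11,081.82 + $0.00 + $0.00 = $11,081.82.

$11,081.82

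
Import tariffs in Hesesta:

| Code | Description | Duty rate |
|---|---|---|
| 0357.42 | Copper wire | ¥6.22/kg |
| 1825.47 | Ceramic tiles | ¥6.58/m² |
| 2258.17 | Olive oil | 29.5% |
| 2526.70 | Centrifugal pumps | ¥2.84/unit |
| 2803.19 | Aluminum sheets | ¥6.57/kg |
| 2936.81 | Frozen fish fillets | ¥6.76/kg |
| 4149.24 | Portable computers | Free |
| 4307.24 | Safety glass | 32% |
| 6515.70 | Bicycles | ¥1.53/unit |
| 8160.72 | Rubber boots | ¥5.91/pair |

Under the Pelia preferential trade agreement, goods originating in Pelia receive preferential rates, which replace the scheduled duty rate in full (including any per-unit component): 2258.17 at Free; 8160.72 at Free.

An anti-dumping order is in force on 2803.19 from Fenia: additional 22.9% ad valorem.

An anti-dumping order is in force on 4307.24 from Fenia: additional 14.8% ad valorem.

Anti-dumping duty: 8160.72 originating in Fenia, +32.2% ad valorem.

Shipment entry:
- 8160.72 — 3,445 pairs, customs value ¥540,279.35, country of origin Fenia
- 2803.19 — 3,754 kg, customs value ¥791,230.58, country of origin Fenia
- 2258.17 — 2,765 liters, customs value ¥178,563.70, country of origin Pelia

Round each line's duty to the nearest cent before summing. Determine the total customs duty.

¥400,185.48

Line 1 (8160.72, Fenia, 3,445 pairs, ¥540,279.35):
Base rate for 8160.72 is ¥5.91/pair.
8160.72 has an FTA preferential rate, but origin Fenia is not Pelia; base rate stands.
Additional duty on 8160.72 from Fenia: +32.2% ad valorem. Applied ad valorem rate = 32.2%.
Duty = ¥540,279.35 × 32.2% + 3,445 × ¥5.91 = ¥194,329.90.
Line 2 (2803.19, Fenia, 3,754 kg, ¥791,230.58):
Base rate for 2803.19 is ¥6.57/kg.
Additional duty on 2803.19 from Fenia: +22.9% ad valorem. Applied ad valorem rate = 22.9%.
Duty = ¥791,230.58 × 22.9% + 3,754 × ¥6.57 = ¥205,855.58.
Line 3 (2258.17, Pelia, 2,765 liters, ¥178,563.70):
Base rate for 2258.17 is 29.5%.
Origin Pelia qualifies under the Hesesta–Pelia agreement and 2258.17 is covered: preferential rate Free applies instead.
Duty = ¥178,563.70 × 0% = ¥0.00.
Total = ¥194,329.90 + ¥205,855.58 + ¥0.00 = ¥400,185.48.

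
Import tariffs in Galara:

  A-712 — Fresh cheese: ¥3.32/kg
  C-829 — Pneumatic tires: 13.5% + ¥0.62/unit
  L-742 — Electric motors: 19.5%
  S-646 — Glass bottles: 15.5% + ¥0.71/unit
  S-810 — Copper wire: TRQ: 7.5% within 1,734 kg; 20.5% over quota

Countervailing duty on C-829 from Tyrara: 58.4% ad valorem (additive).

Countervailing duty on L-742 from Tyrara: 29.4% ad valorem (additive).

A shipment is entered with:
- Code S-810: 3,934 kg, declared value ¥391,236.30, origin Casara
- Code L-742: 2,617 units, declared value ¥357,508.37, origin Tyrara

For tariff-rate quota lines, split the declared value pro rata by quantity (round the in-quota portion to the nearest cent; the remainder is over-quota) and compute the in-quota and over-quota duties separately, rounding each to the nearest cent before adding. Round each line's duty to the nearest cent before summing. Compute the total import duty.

¥232,607.01

Line 1 (S-810, Casara, 3,934 kg, ¥391,236.30):
Code S-810 is under a tariff-rate quota (threshold 1,734 kg). In-quota: 1,734 kg at 7.5%; over-quota: 2,200 kg at 20.5%.
Pro-rata value split: in-quota = ¥391,236.30 × 1,734/3,934 = ¥172,446.30; over-quota = ¥391,236.30 − ¥172,446.30 = ¥218,790.00.
In-quota duty = ¥172,446.30 × 7.5% = ¥12,933.47. Over-quota duty = ¥218,790.00 × 20.5% = ¥44,851.95.
Line duty = ¥12,933.47 + ¥44,851.95 = ¥57,785.42.
Line 2 (L-742, Tyrara, 2,617 units, ¥357,508.37):
Base rate for L-742 is 19.5%.
Additional duty on L-742 from Tyrara: +29.4%. Applied ad valorem rate: 19.5% + 29.4% = 48.9%.
Duty = ¥357,508.37 × 48.9% = ¥174,821.59.
Total = ¥57,785.42 + ¥174,821.59 = ¥232,607.01.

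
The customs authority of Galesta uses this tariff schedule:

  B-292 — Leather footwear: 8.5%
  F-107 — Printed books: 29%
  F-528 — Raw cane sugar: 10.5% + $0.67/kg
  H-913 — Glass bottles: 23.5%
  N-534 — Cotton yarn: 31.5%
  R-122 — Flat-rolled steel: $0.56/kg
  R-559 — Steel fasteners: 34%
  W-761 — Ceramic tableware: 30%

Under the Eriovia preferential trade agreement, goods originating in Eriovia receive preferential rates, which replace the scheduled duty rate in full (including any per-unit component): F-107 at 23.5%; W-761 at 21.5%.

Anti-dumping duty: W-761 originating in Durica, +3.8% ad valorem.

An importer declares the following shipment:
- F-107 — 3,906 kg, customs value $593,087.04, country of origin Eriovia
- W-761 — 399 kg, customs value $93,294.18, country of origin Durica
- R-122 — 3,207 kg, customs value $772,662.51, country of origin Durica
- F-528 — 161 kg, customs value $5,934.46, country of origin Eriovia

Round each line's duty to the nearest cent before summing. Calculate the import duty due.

Line 1 (F-107, Eriovia, 3,906 kg, $593,087.04):
Base rate for F-107 is 29%.
Origin Eriovia qualifies under the Galesta–Eriovia agreement and F-107 is covered: preferential rate 23.5% applies instead.
Duty = $593,087.04 × 23.5% = $139,375.45.
Line 2 (W-761, Durica, 399 kg, $93,294.18):
Base rate for W-761 is 30%.
W-761 has an FTA preferential rate, but origin Durica is not Eriovia; base rate stands.
Additional duty on W-761 from Durica: +3.8%. Applied ad valorem rate: 30% + 3.8% = 33.8%.
Duty = $93,294.18 × 33.8% = $31,533.43.
Line 3 (R-122, Durica, 3,207 kg, $772,662.51):
Base rate for R-122 is $0.56/kg.
Duty = 3,207 × $0.56 = $1,795.92.
Line 4 (F-528, Eriovia, 161 kg, $5,934.46):
Base rate for F-528 is 10.5% + $0.67/kg.
Origin Eriovia is the FTA partner but F-528 is not on the preference list; base rate stands.
Duty = $5,934.46 × 10.5% + 161 × $0.67 = $730.99.
Total = $139,375.45 + $31,533.43 + $1,795.92 + $730.99 = $173,435.79.

$173,435.79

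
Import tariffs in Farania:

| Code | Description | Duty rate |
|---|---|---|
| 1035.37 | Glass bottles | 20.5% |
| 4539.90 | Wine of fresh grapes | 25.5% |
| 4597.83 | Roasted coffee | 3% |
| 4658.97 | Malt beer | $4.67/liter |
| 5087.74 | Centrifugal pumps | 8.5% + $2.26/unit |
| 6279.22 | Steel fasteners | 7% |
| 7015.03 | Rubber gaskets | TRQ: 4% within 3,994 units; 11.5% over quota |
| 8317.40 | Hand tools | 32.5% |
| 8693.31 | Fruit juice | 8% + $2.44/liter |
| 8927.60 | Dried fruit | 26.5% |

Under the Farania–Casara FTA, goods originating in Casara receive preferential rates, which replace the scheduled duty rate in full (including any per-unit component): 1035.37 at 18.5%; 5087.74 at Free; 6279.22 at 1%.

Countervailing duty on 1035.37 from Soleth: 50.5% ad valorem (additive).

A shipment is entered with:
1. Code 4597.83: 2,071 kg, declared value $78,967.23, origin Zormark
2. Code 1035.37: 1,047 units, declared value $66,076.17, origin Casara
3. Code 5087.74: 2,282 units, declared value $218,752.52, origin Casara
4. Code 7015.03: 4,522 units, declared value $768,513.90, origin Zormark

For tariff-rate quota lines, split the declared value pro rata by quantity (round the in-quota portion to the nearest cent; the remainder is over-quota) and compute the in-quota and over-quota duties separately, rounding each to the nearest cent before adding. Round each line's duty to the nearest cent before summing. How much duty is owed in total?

Line 1 (4597.83, Zormark, 2,071 kg, $78,967.23):
Base rate for 4597.83 is 3%.
Duty = $78,967.23 × 3% = $2,369.02.
Line 2 (1035.37, Casara, 1,047 units, $66,076.17):
Base rate for 1035.37 is 20.5%.
Origin Casara qualifies under the Farania–Casara agreement and 1035.37 is covered: preferential rate 18.5% applies instead.
The additional-duty order on 1035.37 targets Soleth, not Casara; it does not apply.
Duty = $66,076.17 × 18.5% = $12,224.09.
Line 3 (5087.74, Casara, 2,282 units, $218,752.52):
Base rate for 5087.74 is 8.5% + $2.26/unit.
Origin Casara qualifies under the Farania–Casara agreement and 5087.74 is covered: preferential rate Free applies instead.
Duty = $218,752.52 × 0% = $0.00.
Line 4 (7015.03, Zormark, 4,522 units, $768,513.90):
Code 7015.03 is under a tariff-rate quota (threshold 3,994 units). In-quota: 3,994 units at 4%; over-quota: 528 units at 11.5%.
Pro-rata value split: in-quota = $768,513.90 × 3,994/4,522 = $678,780.30; over-quota = $768,513.90 − $678,780.30 = $89,733.60.
In-quota duty = $678,780.30 × 4% = $27,151.21. Over-quota duty = $89,733.60 × 11.5% = $10,319.36.
Line duty = $27,151.21 + $10,319.36 = $37,470.57.
Total = $2,369.02 + $12,224.09 + $0.00 + $37,470.57 = $52,063.68.

$52,063.68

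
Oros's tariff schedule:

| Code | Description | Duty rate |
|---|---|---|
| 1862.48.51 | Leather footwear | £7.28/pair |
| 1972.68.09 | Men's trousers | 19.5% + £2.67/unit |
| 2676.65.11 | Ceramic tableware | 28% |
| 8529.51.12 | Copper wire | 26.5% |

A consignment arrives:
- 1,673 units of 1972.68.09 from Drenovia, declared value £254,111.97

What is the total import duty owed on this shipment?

£54,018.74

Line 1 (1972.68.09, Drenovia, 1,673 units, £254,111.97):
Base rate for 1972.68.09 is 19.5% + £2.67/unit.
Duty = £254,111.97 × 19.5% + 1,673 × £2.67 = £54,018.74.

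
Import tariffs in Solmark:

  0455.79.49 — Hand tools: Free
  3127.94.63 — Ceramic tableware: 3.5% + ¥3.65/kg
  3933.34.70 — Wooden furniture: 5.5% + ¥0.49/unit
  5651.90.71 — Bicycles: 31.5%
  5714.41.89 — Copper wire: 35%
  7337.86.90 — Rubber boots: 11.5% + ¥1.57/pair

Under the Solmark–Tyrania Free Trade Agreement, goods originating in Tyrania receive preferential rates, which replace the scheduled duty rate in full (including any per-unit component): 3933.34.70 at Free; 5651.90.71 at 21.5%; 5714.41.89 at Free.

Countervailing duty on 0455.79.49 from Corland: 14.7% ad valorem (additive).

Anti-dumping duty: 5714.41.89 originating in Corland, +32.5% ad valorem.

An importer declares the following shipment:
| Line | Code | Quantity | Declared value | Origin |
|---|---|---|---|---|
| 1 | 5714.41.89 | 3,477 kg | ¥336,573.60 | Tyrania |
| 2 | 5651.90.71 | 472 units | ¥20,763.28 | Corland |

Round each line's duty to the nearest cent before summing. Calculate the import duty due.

¥6,540.43

Line 1 (5714.41.89, Tyrania, 3,477 kg, ¥336,573.60):
Base rate for 5714.41.89 is 35%.
Origin Tyrania qualifies under the Solmark–Tyrania agreement and 5714.41.89 is covered: preferential rate Free applies instead.
The additional-duty order on 5714.41.89 targets Corland, not Tyrania; it does not apply.
Duty = ¥336,573.60 × 0% = ¥0.00.
Line 2 (5651.90.71, Corland, 472 units, ¥20,763.28):
Base rate for 5651.90.71 is 31.5%.
5651.90.71 has an FTA preferential rate, but origin Corland is not Tyrania; base rate stands.
Duty = ¥20,763.28 × 31.5% = ¥6,540.43.
Total = ¥0.00 + ¥6,540.43 = ¥6,540.43.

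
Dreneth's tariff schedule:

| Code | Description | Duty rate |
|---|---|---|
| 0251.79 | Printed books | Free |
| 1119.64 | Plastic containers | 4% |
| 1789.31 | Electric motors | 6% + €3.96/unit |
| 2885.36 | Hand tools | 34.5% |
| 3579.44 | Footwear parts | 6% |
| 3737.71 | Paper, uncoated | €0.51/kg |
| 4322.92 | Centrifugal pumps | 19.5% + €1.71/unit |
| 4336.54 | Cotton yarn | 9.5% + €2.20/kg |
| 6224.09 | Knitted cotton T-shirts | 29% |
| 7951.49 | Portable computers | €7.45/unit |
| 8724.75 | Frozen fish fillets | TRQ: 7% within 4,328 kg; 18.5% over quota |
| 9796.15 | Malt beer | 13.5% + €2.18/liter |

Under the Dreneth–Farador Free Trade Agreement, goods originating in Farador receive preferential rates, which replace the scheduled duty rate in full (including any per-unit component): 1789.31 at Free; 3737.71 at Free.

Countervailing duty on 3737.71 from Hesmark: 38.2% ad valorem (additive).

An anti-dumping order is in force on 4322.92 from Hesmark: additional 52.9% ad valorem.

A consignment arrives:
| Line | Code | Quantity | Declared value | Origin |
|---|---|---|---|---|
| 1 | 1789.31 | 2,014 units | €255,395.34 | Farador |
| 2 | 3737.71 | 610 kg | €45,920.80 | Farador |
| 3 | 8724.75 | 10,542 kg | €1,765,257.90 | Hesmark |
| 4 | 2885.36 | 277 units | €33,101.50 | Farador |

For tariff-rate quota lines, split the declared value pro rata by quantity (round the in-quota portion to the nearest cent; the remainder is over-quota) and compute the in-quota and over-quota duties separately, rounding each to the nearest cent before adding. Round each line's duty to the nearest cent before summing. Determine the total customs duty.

€254,649.52

Line 1 (1789.31, Farador, 2,014 units, €255,395.34):
Base rate for 1789.31 is 6% + €3.96/unit.
Origin Farador qualifies under the Dreneth–Farador agreement and 1789.31 is covered: preferential rate Free applies instead.
Duty = €255,395.34 × 0% = €0.00.
Line 2 (3737.71, Farador, 610 kg, €45,920.80):
Base rate for 3737.71 is €0.51/kg.
Origin Farador qualifies under the Dreneth–Farador agreement and 3737.71 is covered: preferential rate Free applies instead.
The additional-duty order on 3737.71 targets Hesmark, not Farador; it does not apply.
Duty = €45,920.80 × 0% = €0.00.
Line 3 (8724.75, Hesmark, 10,542 kg, €1,765,257.90):
Code 8724.75 is under a tariff-rate quota (threshold 4,328 kg). In-quota: 4,328 kg at 7%; over-quota: 6,214 kg at 18.5%.
Pro-rata value split: in-quota = €1,765,257.90 × 4,328/10,542 = €724,723.60; over-quota = €1,765,257.90 − €724,723.60 = €1,040,534.30.
In-quota duty = €724,723.60 × 7% = €50,730.65. Over-quota duty = €1,040,534.30 × 18.5% = €192,498.85.
Line duty = €50,730.65 + €192,498.85 = €243,229.50.
Line 4 (2885.36, Farador, 277 units, €33,101.50):
Base rate for 2885.36 is 34.5%.
Origin Farador is the FTA partner but 2885.36 is not on the preference list; base rate stands.
Duty = €33,101.50 × 34.5% = €11,420.02.
Total = €0.00 + €0.00 + €243,229.50 + €11,420.02 = €254,649.52.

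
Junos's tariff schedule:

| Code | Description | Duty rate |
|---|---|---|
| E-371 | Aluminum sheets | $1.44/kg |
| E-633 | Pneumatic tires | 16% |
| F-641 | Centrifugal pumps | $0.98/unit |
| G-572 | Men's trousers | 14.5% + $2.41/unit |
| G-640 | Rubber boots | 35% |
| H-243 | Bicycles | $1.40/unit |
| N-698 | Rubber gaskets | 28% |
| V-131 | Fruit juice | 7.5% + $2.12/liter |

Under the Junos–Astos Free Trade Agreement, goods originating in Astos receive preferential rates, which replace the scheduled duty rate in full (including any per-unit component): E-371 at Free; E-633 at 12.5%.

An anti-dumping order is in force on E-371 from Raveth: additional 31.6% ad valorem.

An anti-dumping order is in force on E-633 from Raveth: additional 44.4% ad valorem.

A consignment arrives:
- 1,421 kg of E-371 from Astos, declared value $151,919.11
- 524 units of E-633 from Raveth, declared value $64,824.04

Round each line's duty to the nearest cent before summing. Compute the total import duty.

Line 1 (E-371, Astos, 1,421 kg, $151,919.11):
Base rate for E-371 is $1.44/kg.
Origin Astos qualifies under the Junos–Astos agreement and E-371 is covered: preferential rate Free applies instead.
The additional-duty order on E-371 targets Raveth, not Astos; it does not apply.
Duty = $151,919.11 × 0% = $0.00.
Line 2 (E-633, Raveth, 524 units, $64,824.04):
Base rate for E-633 is 16%.
E-633 has an FTA preferential rate, but origin Raveth is not Astos; base rate stands.
Additional duty on E-633 from Raveth: +44.4%. Applied ad valorem rate: 16% + 44.4% = 60.4%.
Duty = $64,824.04 × 60.4% = $39,153.72.
Total = $0.00 + $39,153.72 = $39,153.72.

$39,153.72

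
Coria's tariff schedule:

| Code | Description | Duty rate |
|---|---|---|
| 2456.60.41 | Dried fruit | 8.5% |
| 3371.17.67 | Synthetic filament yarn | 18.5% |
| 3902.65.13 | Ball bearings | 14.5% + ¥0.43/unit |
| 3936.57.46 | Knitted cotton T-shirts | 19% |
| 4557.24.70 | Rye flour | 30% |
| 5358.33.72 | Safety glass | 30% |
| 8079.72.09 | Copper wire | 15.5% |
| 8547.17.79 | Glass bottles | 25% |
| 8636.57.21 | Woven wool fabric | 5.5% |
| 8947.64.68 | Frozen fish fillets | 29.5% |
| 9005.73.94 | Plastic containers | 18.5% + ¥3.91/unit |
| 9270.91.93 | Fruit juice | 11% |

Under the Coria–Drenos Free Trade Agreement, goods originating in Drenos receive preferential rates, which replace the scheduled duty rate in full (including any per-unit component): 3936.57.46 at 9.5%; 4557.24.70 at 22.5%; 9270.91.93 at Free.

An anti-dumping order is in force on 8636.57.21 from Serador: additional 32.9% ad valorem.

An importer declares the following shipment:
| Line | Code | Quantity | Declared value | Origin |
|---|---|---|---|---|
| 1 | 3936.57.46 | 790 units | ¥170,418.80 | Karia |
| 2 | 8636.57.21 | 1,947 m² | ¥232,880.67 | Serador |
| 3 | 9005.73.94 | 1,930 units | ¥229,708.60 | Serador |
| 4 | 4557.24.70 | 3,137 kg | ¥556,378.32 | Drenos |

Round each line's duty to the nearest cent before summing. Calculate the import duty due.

Line 1 (3936.57.46, Karia, 790 units, ¥170,418.80):
Base rate for 3936.57.46 is 19%.
3936.57.46 has an FTA preferential rate, but origin Karia is not Drenos; base rate stands.
Duty = ¥170,418.80 × 19% = ¥32,379.57.
Line 2 (8636.57.21, Serador, 1,947 m², ¥232,880.67):
Base rate for 8636.57.21 is 5.5%.
Additional duty on 8636.57.21 from Serador: +32.9%. Applied ad valorem rate: 5.5% + 32.9% = 38.4%.
Duty = ¥232,880.67 × 38.4% = ¥89,426.18.
Line 3 (9005.73.94, Serador, 1,930 units, ¥229,708.60):
Base rate for 9005.73.94 is 18.5% + ¥3.91/unit.
Duty = ¥229,708.60 × 18.5% + 1,930 × ¥3.91 = ¥50,042.39.
Line 4 (4557.24.70, Drenos, 3,137 kg, ¥556,378.32):
Base rate for 4557.24.70 is 30%.
Origin Drenos qualifies under the Coria–Drenos agreement and 4557.24.70 is covered: preferential rate 22.5% applies instead.
Duty = ¥556,378.32 × 22.5% = ¥125,185.12.
Total = ¥32,379.57 + ¥89,426.18 + ¥50,042.39 + ¥125,185.12 = ¥297,033.26.

¥297,033.26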